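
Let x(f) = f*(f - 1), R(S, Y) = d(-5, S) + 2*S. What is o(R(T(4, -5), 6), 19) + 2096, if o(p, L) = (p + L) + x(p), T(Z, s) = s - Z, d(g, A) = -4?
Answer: 2599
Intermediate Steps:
R(S, Y) = -4 + 2*S
x(f) = f*(-1 + f)
o(p, L) = L + p + p*(-1 + p) (o(p, L) = (p + L) + p*(-1 + p) = (L + p) + p*(-1 + p) = L + p + p*(-1 + p))
o(R(T(4, -5), 6), 19) + 2096 = (19 + (-4 + 2*(-5 - 1*4))**2) + 2096 = (19 + (-4 + 2*(-5 - 4))**2) + 2096 = (19 + (-4 + 2*(-9))**2) + 2096 = (19 + (-4 - 18)**2) + 2096 = (19 + (-22)**2) + 2096 = (19 + 484) + 2096 = 503 + 2096 = 2599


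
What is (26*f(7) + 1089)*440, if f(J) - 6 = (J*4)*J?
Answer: 2790040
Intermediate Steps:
f(J) = 6 + 4*J**2 (f(J) = 6 + (J*4)*J = 6 + (4*J)*J = 6 + 4*J**2)
(26*f(7) + 1089)*440 = (26*(6 + 4*7**2) + 1089)*440 = (26*(6 + 4*49) + 1089)*440 = (26*(6 + 196) + 1089)*440 = (26*202 + 1089)*440 = (5252 + 1089)*440 = 6341*440 = 2790040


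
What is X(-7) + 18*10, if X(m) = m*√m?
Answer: 180 - 7*I*√7 ≈ 180.0 - 18.52*I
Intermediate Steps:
X(m) = m^(3/2)
X(-7) + 18*10 = (-7)^(3/2) + 18*10 = -7*I*√7 + 180 = 180 - 7*I*√7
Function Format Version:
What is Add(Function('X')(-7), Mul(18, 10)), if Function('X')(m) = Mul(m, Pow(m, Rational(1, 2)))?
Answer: Add(180, Mul(-7, I, Pow(7, Rational(1, 2)))) ≈ Add(180.00, Mul(-18.520, I))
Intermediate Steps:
Function('X')(m) = Pow(m, Rational(3, 2))
Add(Function('X')(-7), Mul(18, 10)) = Add(Pow(-7, Rational(3, 2)), Mul(18, 10)) = Add(Mul(-7, I, Pow(7, Rational(1, 2))), 180) = Add(180, Mul(-7, I, Pow(7, Rational(1, 2))))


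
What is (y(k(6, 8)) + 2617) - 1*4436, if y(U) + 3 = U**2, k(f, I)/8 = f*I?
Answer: 145634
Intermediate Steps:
k(f, I) = 8*I*f (k(f, I) = 8*(f*I) = 8*(I*f) = 8*I*f)
y(U) = -3 + U**2
(y(k(6, 8)) + 2617) - 1*4436 = ((-3 + (8*8*6)**2) + 2617) - 1*4436 = ((-3 + 384**2) + 2617) - 4436 = ((-3 + 147456) + 2617) - 4436 = (147453 + 2617) - 4436 = 150070 - 4436 = 145634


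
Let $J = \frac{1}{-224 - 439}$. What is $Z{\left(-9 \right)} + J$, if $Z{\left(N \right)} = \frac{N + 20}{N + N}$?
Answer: $- \frac{2437}{3978} \approx -0.61262$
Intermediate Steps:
$J = - \frac{1}{663}$ ($J = \frac{1}{-663} = - \frac{1}{663} \approx -0.0015083$)
$Z{\left(N \right)} = \frac{20 + N}{2 N}$
$Z{\left(-9 \right)} + J = \frac{20 - 9}{2 \left(-9\right)} - \frac{1}{663} = \frac{1}{2} \left(- \frac{1}{9}\right) 11 - \frac{1}{663} = - \frac{11}{18} - \frac{1}{663} = - \frac{2437}{3978}$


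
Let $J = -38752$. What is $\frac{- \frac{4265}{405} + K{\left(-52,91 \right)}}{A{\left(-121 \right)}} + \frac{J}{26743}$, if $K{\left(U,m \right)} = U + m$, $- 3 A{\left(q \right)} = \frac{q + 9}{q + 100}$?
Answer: $- \frac{33624823}{1925496} \approx -17.463$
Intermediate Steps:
$A{\left(q \right)} = - \frac{9 + q}{3 \left(100 + q\right)}$ ($A{\left(q \right)} = - \frac{\left(q + 9\right) \frac{1}{q + 100}}{3} = - \frac{\left(9 + q\right) \frac{1}{100 + q}}{3} = - \frac{\frac{1}{100 + q} \left(9 + q\right)}{3} = - \frac{9 + q}{3 \left(100 + q\right)}$)
$\frac{- \frac{4265}{405} + K{\left(-52,91 \right)}}{A{\left(-121 \right)}} + \frac{J}{26743} = \frac{- \frac{4265}{405} + \left(-52 + 91\right)}{\frac{1}{3} \frac{1}{100 - 121} \left(-9 - -121\right)} - \frac{38752}{26743} = \frac{\left(-4265\right) \frac{1}{405} + 39}{\frac{1}{3} \frac{1}{-21} \left(-9 + 121\right)} - \frac{38752}{26743} = \frac{- \frac{853}{81} + 39}{\frac{1}{3} \left(- \frac{1}{21}\right) 112} - \frac{38752}{26743} = \frac{2306}{81 \left(- \frac{16}{9}\right)} - \frac{38752}{26743} = \frac{2306}{81} \left(- \frac{9}{16}\right) - \frac{38752}{26743} = - \frac{1153}{72} - \frac{38752}{26743} = - \frac{33624823}{1925496}$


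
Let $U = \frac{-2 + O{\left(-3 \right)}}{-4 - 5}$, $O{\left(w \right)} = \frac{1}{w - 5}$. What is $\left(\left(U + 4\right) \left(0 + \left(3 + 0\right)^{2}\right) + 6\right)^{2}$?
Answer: $\frac{124609}{64} \approx 1947.0$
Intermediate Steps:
$O{\left(w \right)} = \frac{1}{-5 + w}$
$U = \frac{17}{72}$ ($U = \frac{-2 + \frac{1}{-5 - 3}}{-4 - 5} = \frac{-2 + \frac{1}{-8}}{-9} = \left(-2 - \frac{1}{8}\right) \left(- \frac{1}{9}\right) = \left(- \frac{17}{8}\right) \left(- \frac{1}{9}\right) = \frac{17}{72} \approx 0.23611$)
$\left(\left(U + 4\right) \left(0 + \left(3 + 0\right)^{2}\right) + 6\right)^{2} = \left(\left(\frac{17}{72} + 4\right) \left(0 + \left(3 + 0\right)^{2}\right) + 6\right)^{2} = \left(\frac{305 \left(0 + 3^{2}\right)}{72} + 6\right)^{2} = \left(\frac{305 \left(0 + 9\right)}{72} + 6\right)^{2} = \left(\frac{305}{72} \cdot 9 + 6\right)^{2} = \left(\frac{305}{8} + 6\right)^{2} = \left(\frac{353}{8}\right)^{2} = \frac{124609}{64}$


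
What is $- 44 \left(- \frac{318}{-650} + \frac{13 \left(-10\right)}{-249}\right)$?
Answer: $- \frac{3601004}{80925} \approx -44.498$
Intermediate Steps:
$- 44 \left(- \frac{318}{-650} + \frac{13 \left(-10\right)}{-249}\right) = - 44 \left(\left(-318\right) \left(- \frac{1}{650}\right) - - \frac{130}{249}\right) = - 44 \left(\frac{159}{325} + \frac{130}{249}\right) = \left(-44\right) \frac{81841}{80925} = - \frac{3601004}{80925}$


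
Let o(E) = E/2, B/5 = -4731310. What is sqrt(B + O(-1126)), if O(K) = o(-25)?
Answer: 25*I*sqrt(151402)/2 ≈ 4863.8*I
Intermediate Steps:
B = -23656550 (B = 5*(-4731310) = -23656550)
o(E) = E/2 (o(E) = E*(1/2) = E/2)
O(K) = -25/2 (O(K) = (1/2)*(-25) = -25/2)
sqrt(B + O(-1126)) = sqrt(-23656550 - 25/2) = sqrt(-47313125/2) = 25*I*sqrt(151402)/2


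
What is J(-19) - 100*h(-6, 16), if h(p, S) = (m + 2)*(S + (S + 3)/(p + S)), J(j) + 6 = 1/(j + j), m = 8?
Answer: -680429/38 ≈ -17906.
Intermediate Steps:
J(j) = -6 + 1/(2*j) (J(j) = -6 + 1/(j + j) = -6 + 1/(2*j))
h(p, S) = 10*S + 10*(3 + S)/(S + p) (h(p, S) = (8 + 2)*(S + (S + 3)/(p + S)) = 10*(S + (3 + S)/(S + p)) = 10*S + 10*(3 + S)/(S + p))
J(-19) - 100*h(-6, 16) = (-6 + (½)/(-19)) - 1000*(3 + 16 + 16² + 16*(-6))/(16 - 6) = (-6 + (½)*(-1/19)) - 1000*(3 + 16 + 256 - 96)/10 = (-6 - 1/38) - 1000*179/10 = -229/38 - 100*179 = -229/38 - 17900 = -680429/38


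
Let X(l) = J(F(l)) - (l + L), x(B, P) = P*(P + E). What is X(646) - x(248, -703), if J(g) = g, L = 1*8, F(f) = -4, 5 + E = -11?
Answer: -506115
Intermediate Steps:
E = -16 (E = -5 - 11 = -16)
L = 8
x(B, P) = P*(-16 + P) (x(B, P) = P*(P - 16) = P*(-16 + P))
X(l) = -12 - l (X(l) = -4 - (l + 8) = -4 - (8 + l) = -4 + (-8 - l) = -12 - l)
X(646) - x(248, -703) = (-12 - 1*646) - (-703)*(-16 - 703) = (-12 - 646) - (-703)*(-719) = -658 - 1*505457 = -658 - 505457 = -506115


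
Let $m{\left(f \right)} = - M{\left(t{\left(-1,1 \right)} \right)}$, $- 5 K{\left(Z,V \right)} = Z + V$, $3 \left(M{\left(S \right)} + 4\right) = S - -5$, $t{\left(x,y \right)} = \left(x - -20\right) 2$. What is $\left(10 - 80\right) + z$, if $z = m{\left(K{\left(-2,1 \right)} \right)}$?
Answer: $- \frac{241}{3} \approx -80.333$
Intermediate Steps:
$t{\left(x,y \right)} = 40 + 2 x$ ($t{\left(x,y \right)} = \left(x + 20\right) 2 = \left(20 + x\right) 2 = 40 + 2 x$)
$M{\left(S \right)} = - \frac{7}{3} + \frac{S}{3}$ ($M{\left(S \right)} = -4 + \frac{S - -5}{3} = -4 + \frac{S + 5}{3} = -4 + \frac{5 + S}{3} = -4 + \left(\frac{5}{3} + \frac{S}{3}\right) = - \frac{7}{3} + \frac{S}{3}$)
$K{\left(Z,V \right)} = - \frac{V}{5} - \frac{Z}{5}$ ($K{\left(Z,V \right)} = - \frac{Z + V}{5} = - \frac{V + Z}{5} = - \frac{V}{5} - \frac{Z}{5}$)
$m{\left(f \right)} = - \frac{31}{3}$ ($m{\left(f \right)} = - (- \frac{7}{3} + \frac{40 + 2 \left(-1\right)}{3}) = - (- \frac{7}{3} + \frac{40 - 2}{3}) = - (- \frac{7}{3} + \frac{1}{3} \cdot 38) = - (- \frac{7}{3} + \frac{38}{3}) = \left(-1\right) \frac{31}{3} = - \frac{31}{3}$)
$z = - \frac{31}{3} \approx -10.333$
$\left(10 - 80\right) + z = \left(10 - 80\right) - \frac{31}{3} = -70 - \frac{31}{3} = - \frac{241}{3}$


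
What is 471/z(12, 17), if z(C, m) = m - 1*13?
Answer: 471/4 ≈ 117.75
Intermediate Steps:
z(C, m) = -13 + m (z(C, m) = m - 13 = -13 + m)
471/z(12, 17) = 471/(-13 + 17) = 471/4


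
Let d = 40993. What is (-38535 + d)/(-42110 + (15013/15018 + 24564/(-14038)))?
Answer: -259101078636/4438950686449 ≈ -0.058370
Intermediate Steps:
(-38535 + d)/(-42110 + (15013/15018 + 24564/(-14038))) = (-38535 + 40993)/(-42110 + (15013/15018 + 24564/(-14038))) = 2458/(-42110 + (15013*(1/15018) + 24564*(-1/14038))) = 2458/(-42110 + (15013/15018 - 12282/7019)) = 2458/(-42110 - 79074829/105411342) = 2458/(-4438950686449/105411342) = 2458*(-105411342/4438950686449) = -259101078636/4438950686449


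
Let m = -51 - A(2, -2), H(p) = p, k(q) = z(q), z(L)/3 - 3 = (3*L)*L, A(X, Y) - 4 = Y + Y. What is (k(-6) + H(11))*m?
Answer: -17544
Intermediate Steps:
A(X, Y) = 4 + 2*Y (A(X, Y) = 4 + (Y + Y) = 4 + 2*Y)
z(L) = 9 + 9*L² (z(L) = 9 + 3*((3*L)*L) = 9 + 3*(3*L²) = 9 + 9*L²)
k(q) = 9 + 9*q²
m = -51 (m = -51 - (4 + 2*(-2)) = -51 - (4 - 4) = -51 - 1*0 = -51 + 0 = -51)
(k(-6) + H(11))*m = ((9 + 9*(-6)²) + 11)*(-51) = ((9 + 9*36) + 11)*(-51) = ((9 + 324) + 11)*(-51) = (333 + 11)*(-51) = 344*(-51) = -17544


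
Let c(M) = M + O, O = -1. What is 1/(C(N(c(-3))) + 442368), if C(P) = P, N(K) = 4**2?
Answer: 1/442384 ≈ 2.2605e-6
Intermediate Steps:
c(M) = -1 + M (c(M) = M - 1 = -1 + M)
N(K) = 16
1/(C(N(c(-3))) + 442368) = 1/(16 + 442368) = 1/442384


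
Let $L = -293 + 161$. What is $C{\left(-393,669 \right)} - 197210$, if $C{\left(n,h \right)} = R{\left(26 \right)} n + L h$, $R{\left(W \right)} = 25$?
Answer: $-295343$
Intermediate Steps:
$L = -132$
$C{\left(n,h \right)} = - 132 h + 25 n$ ($C{\left(n,h \right)} = 25 n - 132 h = - 132 h + 25 n$)
$C{\left(-393,669 \right)} - 197210 = \left(\left(-132\right) 669 + 25 \left(-393\right)\right) - 197210 = \left(-88308 - 9825\right) - 197210 = -98133 - 197210 = -295343$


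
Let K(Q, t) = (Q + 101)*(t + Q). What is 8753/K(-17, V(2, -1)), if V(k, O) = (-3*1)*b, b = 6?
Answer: -8753/2940 ≈ -2.9772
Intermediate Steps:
V(k, O) = -18 (V(k, O) = -3*1*6 = -3*6 = -18)
K(Q, t) = (101 + Q)*(Q + t)
8753/K(-17, V(2, -1)) = 8753/((-17)² + 101*(-17) + 101*(-18) - 17*(-18)) = 8753/(289 - 1717 - 1818 + 306) = 8753/(-2940) = 8753*(-1/2940) = -8753/2940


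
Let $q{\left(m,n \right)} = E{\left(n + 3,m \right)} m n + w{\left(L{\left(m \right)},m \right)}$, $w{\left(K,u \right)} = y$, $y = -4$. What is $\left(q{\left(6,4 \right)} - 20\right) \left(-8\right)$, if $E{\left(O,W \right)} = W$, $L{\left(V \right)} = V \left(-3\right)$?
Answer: $-960$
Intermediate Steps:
$L{\left(V \right)} = - 3 V$
$w{\left(K,u \right)} = -4$
$q{\left(m,n \right)} = -4 + n m^{2}$ ($q{\left(m,n \right)} = m m n - 4 = m^{2} n - 4 = n m^{2} - 4 = -4 + n m^{2}$)
$\left(q{\left(6,4 \right)} - 20\right) \left(-8\right) = \left(\left(-4 + 4 \cdot 6^{2}\right) - 20\right) \left(-8\right) = \left(\left(-4 + 4 \cdot 36\right) - 20\right) \left(-8\right) = \left(\left(-4 + 144\right) - 20\right) \left(-8\right) = \left(140 - 20\right) \left(-8\right) = 120 \left(-8\right) = -960$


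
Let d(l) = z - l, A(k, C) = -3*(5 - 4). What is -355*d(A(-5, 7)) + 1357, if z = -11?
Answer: 4197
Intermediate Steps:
A(k, C) = -3 (A(k, C) = -3*1 = -3)
d(l) = -11 - l
-355*d(A(-5, 7)) + 1357 = -355*(-11 - 1*(-3)) + 1357 = -355*(-11 + 3) + 1357 = -355*(-8) + 1357 = 2840 + 1357 = 4197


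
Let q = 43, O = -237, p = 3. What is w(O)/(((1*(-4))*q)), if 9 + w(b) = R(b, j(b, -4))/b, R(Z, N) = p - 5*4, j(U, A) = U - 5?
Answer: 529/10191 ≈ 0.051909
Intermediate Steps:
j(U, A) = -5 + U
R(Z, N) = -17 (R(Z, N) = 3 - 5*4 = 3 - 20 = -17)
w(b) = -9 - 17/b
w(O)/(((1*(-4))*q)) = (-9 - 17/(-237))/(((1*(-4))*43)) = (-9 - 17*(-1/237))/((-4*43)) = (-9 + 17/237)/(-172) = -2116/237*(-1/172) = 529/10191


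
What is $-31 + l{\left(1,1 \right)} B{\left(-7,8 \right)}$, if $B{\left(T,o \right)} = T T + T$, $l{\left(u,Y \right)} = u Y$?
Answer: $11$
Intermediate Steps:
$l{\left(u,Y \right)} = Y u$
$B{\left(T,o \right)} = T + T^{2}$ ($B{\left(T,o \right)} = T^{2} + T = T + T^{2}$)
$-31 + l{\left(1,1 \right)} B{\left(-7,8 \right)} = -31 + 1 \cdot 1 \left(- 7 \left(1 - 7\right)\right) = -31 + 1 \left(\left(-7\right) \left(-6\right)\right) = -31 + 1 \cdot 42 = -31 + 42 = 11$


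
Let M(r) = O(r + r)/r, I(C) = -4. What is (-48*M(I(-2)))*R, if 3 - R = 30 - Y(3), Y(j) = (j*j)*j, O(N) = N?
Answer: 0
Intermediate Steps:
Y(j) = j³ (Y(j) = j²*j = j³)
M(r) = 2 (M(r) = (r + r)/r = (2*r)/r = 2)
R = 0 (R = 3 - (30 - 1*3³) = 3 - (30 - 1*27) = 3 - (30 - 27) = 3 - 1*3 = 3 - 3 = 0)
(-48*M(I(-2)))*R = -48*2*0 = -96*0 = 0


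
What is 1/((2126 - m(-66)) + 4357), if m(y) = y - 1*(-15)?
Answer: 1/6534 ≈ 0.00015305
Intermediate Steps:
m(y) = 15 + y (m(y) = y + 15 = 15 + y)
1/((2126 - m(-66)) + 4357) = 1/((2126 - (15 - 66)) + 4357) = 1/((2126 - 1*(-51)) + 4357) = 1/((2126 + 51) + 4357) = 1/(2177 + 4357) = 1/6534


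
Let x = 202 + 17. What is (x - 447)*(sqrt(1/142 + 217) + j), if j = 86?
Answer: -19608 - 114*sqrt(4375730)/71 ≈ -22967.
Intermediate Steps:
x = 219
(x - 447)*(sqrt(1/142 + 217) + j) = (219 - 447)*(sqrt(1/142 + 217) + 86) = -228*(sqrt(1/142 + 217) + 86) = -228*(sqrt(30815/142) + 86) = -228*(sqrt(4375730)/142 + 86) = -228*(86 + sqrt(4375730)/142) = -19608 - 114*sqrt(4375730)/71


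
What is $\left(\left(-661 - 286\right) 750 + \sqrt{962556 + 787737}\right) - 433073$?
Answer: $-1143323 + 3 \sqrt{194477} \approx -1.142 \cdot 10^{6}$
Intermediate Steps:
$\left(\left(-661 - 286\right) 750 + \sqrt{962556 + 787737}\right) - 433073 = \left(\left(-947\right) 750 + \sqrt{1750293}\right) - 433073 = \left(-710250 + 3 \sqrt{194477}\right) - 433073 = -1143323 + 3 \sqrt{194477}$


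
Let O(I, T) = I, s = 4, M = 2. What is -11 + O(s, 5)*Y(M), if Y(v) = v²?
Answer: 5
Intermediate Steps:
-11 + O(s, 5)*Y(M) = -11 + 4*2² = -11 + 4*4 = -11 + 16 = 5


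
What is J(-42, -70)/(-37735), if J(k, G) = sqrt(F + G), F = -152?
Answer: -I*sqrt(222)/37735 ≈ -0.00039485*I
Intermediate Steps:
J(k, G) = sqrt(-152 + G)
J(-42, -70)/(-37735) = sqrt(-152 - 70)/(-37735) = sqrt(-222)*(-1/37735) = (I*sqrt(222))*(-1/37735) = -I*sqrt(222)/37735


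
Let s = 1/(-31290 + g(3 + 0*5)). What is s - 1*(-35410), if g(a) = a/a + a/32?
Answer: 35454085418/1001245 ≈ 35410.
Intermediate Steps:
g(a) = 1 + a/32 (g(a) = 1 + a*(1/32) = 1 + a/32)
s = -32/1001245 (s = 1/(-31290 + (1 + (3 + 0*5)/32)) = 1/(-31290 + (1 + (3 + 0)/32)) = 1/(-31290 + (1 + (1/32)*3)) = 1/(-31290 + (1 + 3/32)) = 1/(-31290 + 35/32) = 1/(-1001245/32) = -32/1001245 ≈ -3.1960e-5)
s - 1*(-35410) = -32/1001245 - 1*(-35410) = -32/1001245 + 35410 = 35454085418/1001245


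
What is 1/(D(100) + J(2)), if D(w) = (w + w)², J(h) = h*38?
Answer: 1/40076 ≈ 2.4953e-5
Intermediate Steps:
J(h) = 38*h
D(w) = 4*w² (D(w) = (2*w)² = 4*w²)
1/(D(100) + J(2)) = 1/(4*100² + 38*2) = 1/(4*10000 + 76) = 1/(40000 + 76) = 1/40076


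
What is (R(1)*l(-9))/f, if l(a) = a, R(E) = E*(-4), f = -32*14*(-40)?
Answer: 9/4480 ≈ 0.0020089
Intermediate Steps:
f = 17920 (f = -448*(-40) = 17920)
R(E) = -4*E
(R(1)*l(-9))/f = (-4*1*(-9))/17920 = -4*(-9)*(1/17920) = 36*(1/17920) = 9/4480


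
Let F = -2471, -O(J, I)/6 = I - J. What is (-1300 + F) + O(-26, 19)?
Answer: -4041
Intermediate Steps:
O(J, I) = -6*I + 6*J (O(J, I) = -6*(I - J) = -6*I + 6*J)
(-1300 + F) + O(-26, 19) = (-1300 - 2471) + (-6*19 + 6*(-26)) = -3771 + (-114 - 156) = -3771 - 270 = -4041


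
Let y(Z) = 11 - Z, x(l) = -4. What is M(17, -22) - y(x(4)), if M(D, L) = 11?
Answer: -4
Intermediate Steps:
M(17, -22) - y(x(4)) = 11 - (11 - 1*(-4)) = 11 - (11 + 4) = 11 - 1*15 = 11 - 15 = -4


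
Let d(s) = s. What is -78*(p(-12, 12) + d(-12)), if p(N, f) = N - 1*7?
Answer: 2418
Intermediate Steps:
p(N, f) = -7 + N (p(N, f) = N - 7 = -7 + N)
-78*(p(-12, 12) + d(-12)) = -78*((-7 - 12) - 12) = -78*(-19 - 12) = -78*(-31) = 2418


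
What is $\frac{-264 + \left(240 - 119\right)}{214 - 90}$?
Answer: $- \frac{143}{124} \approx -1.1532$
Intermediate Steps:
$\frac{-264 + \left(240 - 119\right)}{214 - 90} = \frac{-264 + 121}{124} = \left(-143\right) \frac{1}{124} = - \frac{143}{124}$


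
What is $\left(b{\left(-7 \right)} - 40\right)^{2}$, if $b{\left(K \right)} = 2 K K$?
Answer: $3364$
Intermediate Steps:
$b{\left(K \right)} = 2 K^{2}$
$\left(b{\left(-7 \right)} - 40\right)^{2} = \left(2 \left(-7\right)^{2} - 40\right)^{2} = \left(2 \cdot 49 - 40\right)^{2} = \left(98 - 40\right)^{2} = 58^{2} = 3364$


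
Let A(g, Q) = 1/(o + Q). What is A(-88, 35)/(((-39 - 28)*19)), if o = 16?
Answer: -1/64923 ≈ -1.5403e-5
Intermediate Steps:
A(g, Q) = 1/(16 + Q)
A(-88, 35)/(((-39 - 28)*19)) = 1/((16 + 35)*(((-39 - 28)*19))) = 1/(51*((-67*19))) = (1/51)/(-1273) = (1/51)*(-1/1273) = -1/64923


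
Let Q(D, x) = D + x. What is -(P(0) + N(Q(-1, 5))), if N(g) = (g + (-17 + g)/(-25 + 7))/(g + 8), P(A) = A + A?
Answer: -85/216 ≈ -0.39352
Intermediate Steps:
P(A) = 2*A
N(g) = (17/18 + 17*g/18)/(8 + g) (N(g) = (g + (-17 + g)/(-18))/(8 + g) = (g + (-17 + g)*(-1/18))/(8 + g) = (g + (17/18 - g/18))/(8 + g) = (17/18 + 17*g/18)/(8 + g))
-(P(0) + N(Q(-1, 5))) = -(2*0 + 17*(1 + (-1 + 5))/(18*(8 + (-1 + 5)))) = -(0 + 17*(1 + 4)/(18*(8 + 4))) = -(0 + (17/18)*5/12) = -(0 + (17/18)*(1/12)*5) = -(0 + 85/216) = -1*85/216 = -85/216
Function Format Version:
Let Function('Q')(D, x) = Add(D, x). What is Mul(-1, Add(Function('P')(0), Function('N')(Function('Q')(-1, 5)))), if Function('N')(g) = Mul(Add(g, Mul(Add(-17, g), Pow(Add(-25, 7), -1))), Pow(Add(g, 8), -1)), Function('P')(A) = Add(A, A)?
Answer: Rational(-85, 216) ≈ -0.39352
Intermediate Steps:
Function('P')(A) = Mul(2, A)
Function('N')(g) = Mul(Pow(Add(8, g), -1), Add(Rational(17, 18), Mul(Rational(17, 18), g))) (Function('N')(g) = Mul(Add(g, Mul(Add(-17, g), Pow(-18, -1))), Pow(Add(8, g), -1)) = Mul(Add(g, Mul(Add(-17, g), Rational(-1, 18))), Pow(Add(8, g), -1)) = Mul(Add(g, Add(Rational(17, 18), Mul(Rational(-1, 18), g))), Pow(Add(8, g), -1)) = Mul(Add(Rational(17, 18), Mul(Rational(17, 18), g)), Pow(Add(8, g), -1)) = Mul(Pow(Add(8, g), -1), Add(Rational(17, 18), Mul(Rational(17, 18), g))))
Mul(-1, Add(Function('P')(0), Function('N')(Function('Q')(-1, 5)))) = Mul(-1, Add(Mul(2, 0), Mul(Rational(17, 18), Pow(Add(8, Add(-1, 5)), -1), Add(1, Add(-1, 5))))) = Mul(-1, Add(0, Mul(Rational(17, 18), Pow(Add(8, 4), -1), Add(1, 4)))) = Mul(-1, Add(0, Mul(Rational(17, 18), Pow(12, -1), 5))) = Mul(-1, Add(0, Mul(Rational(17, 18), Rational(1, 12), 5))) = Mul(-1, Add(0, Rational(85, 216))) = Mul(-1, Rational(85, 216)) = Rational(-85, 216)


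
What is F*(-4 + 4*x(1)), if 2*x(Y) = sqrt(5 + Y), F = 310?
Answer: -1240 + 620*sqrt(6) ≈ 278.68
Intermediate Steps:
x(Y) = sqrt(5 + Y)/2
F*(-4 + 4*x(1)) = 310*(-4 + 4*(sqrt(5 + 1)/2)) = 310*(-4 + 4*(sqrt(6)/2)) = 310*(-4 + 2*sqrt(6)) = -1240 + 620*sqrt(6)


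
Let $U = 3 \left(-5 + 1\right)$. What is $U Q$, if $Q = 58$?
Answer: $-696$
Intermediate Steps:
$U = -12$ ($U = 3 \left(-4\right) = -12$)
$U Q = \left(-12\right) 58 = -696$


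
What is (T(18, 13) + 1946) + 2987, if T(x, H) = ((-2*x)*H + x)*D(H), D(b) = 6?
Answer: 2233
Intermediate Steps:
T(x, H) = 6*x - 12*H*x (T(x, H) = ((-2*x)*H + x)*6 = (-2*H*x + x)*6 = (x - 2*H*x)*6 = 6*x - 12*H*x)
(T(18, 13) + 1946) + 2987 = (6*18*(1 - 2*13) + 1946) + 2987 = (6*18*(1 - 26) + 1946) + 2987 = (6*18*(-25) + 1946) + 2987 = (-2700 + 1946) + 2987 = -754 + 2987 = 2233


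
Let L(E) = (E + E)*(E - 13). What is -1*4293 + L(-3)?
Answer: -4197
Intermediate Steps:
L(E) = 2*E*(-13 + E) (L(E) = (2*E)*(-13 + E) = 2*E*(-13 + E))
-1*4293 + L(-3) = -1*4293 + 2*(-3)*(-13 - 3) = -4293 + 2*(-3)*(-16) = -4293 + 96 = -4197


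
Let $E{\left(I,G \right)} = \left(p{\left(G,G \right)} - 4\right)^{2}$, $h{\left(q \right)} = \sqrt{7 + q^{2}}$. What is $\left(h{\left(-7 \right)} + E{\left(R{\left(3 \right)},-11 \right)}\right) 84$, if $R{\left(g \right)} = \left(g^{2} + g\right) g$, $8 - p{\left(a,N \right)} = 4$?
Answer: $168 \sqrt{14} \approx 628.6$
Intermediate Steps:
$p{\left(a,N \right)} = 4$ ($p{\left(a,N \right)} = 8 - 4 = 4$)
$R{\left(g \right)} = g \left(g + g^{2}\right)$ ($R{\left(g \right)} = \left(g + g^{2}\right) g = g \left(g + g^{2}\right)$)
$E{\left(I,G \right)} = 0$ ($E{\left(I,G \right)} = \left(4 - 4\right)^{2} = 0^{2} = 0$)
$\left(h{\left(-7 \right)} + E{\left(R{\left(3 \right)},-11 \right)}\right) 84 = \left(\sqrt{7 + \left(-7\right)^{2}} + 0\right) 84 = \left(\sqrt{7 + 49} + 0\right) 84 = \left(\sqrt{56} + 0\right) 84 = \left(2 \sqrt{14} + 0\right) 84 = 2 \sqrt{14} \cdot 84 = 168 \sqrt{14}$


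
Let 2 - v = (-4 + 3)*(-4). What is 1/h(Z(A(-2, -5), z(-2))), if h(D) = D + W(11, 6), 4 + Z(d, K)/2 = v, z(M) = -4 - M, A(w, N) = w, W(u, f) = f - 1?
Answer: -1/7 ≈ -0.14286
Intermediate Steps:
W(u, f) = -1 + f
v = -2 (v = 2 - (-4 + 3)*(-4) = 2 - (-1)*(-4) = 2 - 1*4 = 2 - 4 = -2)
Z(d, K) = -12 (Z(d, K) = -8 + 2*(-2) = -8 - 4 = -12)
h(D) = 5 + D (h(D) = D + (-1 + 6) = D + 5 = 5 + D)
1/h(Z(A(-2, -5), z(-2))) = 1/(5 - 12) = 1/(-7) = -1/7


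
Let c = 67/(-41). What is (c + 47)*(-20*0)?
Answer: 0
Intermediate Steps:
c = -67/41 (c = 67*(-1/41) = -67/41 ≈ -1.6341)
(c + 47)*(-20*0) = (-67/41 + 47)*(-20*0) = (1860/41)*0 = 0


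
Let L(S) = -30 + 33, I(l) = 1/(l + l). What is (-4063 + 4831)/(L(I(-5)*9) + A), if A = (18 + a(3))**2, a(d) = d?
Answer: 64/37 ≈ 1.7297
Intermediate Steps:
I(l) = 1/(2*l)
A = 441 (A = (18 + 3)**2 = 21**2 = 441)
L(S) = 3
(-4063 + 4831)/(L(I(-5)*9) + A) = (-4063 + 4831)/(3 + 441) = 768/444 = 768*(1/444) = 64/37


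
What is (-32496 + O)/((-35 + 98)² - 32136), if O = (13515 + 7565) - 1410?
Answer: 12826/28167 ≈ 0.45536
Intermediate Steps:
O = 19670 (O = 21080 - 1410 = 19670)
(-32496 + O)/((-35 + 98)² - 32136) = (-32496 + 19670)/((-35 + 98)² - 32136) = -12826/(63² - 32136) = -12826/(3969 - 32136) = -12826/(-28167) = -12826*(-1/28167) = 12826/28167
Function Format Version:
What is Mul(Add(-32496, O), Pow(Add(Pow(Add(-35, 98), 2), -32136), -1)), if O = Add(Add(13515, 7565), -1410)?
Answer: Rational(12826, 28167) ≈ 0.45536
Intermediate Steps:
O = 19670 (O = Add(21080, -1410) = 19670)
Mul(Add(-32496, O), Pow(Add(Pow(Add(-35, 98), 2), -32136), -1)) = Mul(Add(-32496, 19670), Pow(Add(Pow(Add(-35, 98), 2), -32136), -1)) = Mul(-12826, Pow(Add(Pow(63, 2), -32136), -1)) = Mul(-12826, Pow(Add(3969, -32136), -1)) = Mul(-12826, Pow(-28167, -1)) = Mul(-12826, Rational(-1, 28167)) = Rational(12826, 28167)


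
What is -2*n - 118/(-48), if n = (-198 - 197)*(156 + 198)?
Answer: 6711899/24 ≈ 2.7966e+5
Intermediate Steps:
n = -139830 (n = -395*354 = -139830)
-2*n - 118/(-48) = -2*(-139830) - 118/(-48) = 279660 - 118*(-1/48) = 279660 + 59/24 = 6711899/24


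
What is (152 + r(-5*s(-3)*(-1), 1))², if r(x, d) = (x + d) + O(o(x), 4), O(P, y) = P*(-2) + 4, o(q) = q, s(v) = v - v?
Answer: 24649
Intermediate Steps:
s(v) = 0
O(P, y) = 4 - 2*P (O(P, y) = -2*P + 4 = 4 - 2*P)
r(x, d) = 4 + d - x (r(x, d) = (x + d) + (4 - 2*x) = (d + x) + (4 - 2*x) = 4 + d - x)
(152 + r(-5*s(-3)*(-1), 1))² = (152 + (4 + 1 - (-5*0)*(-1)))² = (152 + (4 + 1 - 0*(-1)))² = (152 + (4 + 1 - 1*0))² = (152 + (4 + 1 + 0))² = (152 + 5)² = 157² = 24649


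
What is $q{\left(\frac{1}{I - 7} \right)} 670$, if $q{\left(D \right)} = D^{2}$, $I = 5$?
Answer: $\frac{335}{2} \approx 167.5$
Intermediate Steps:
$q{\left(\frac{1}{I - 7} \right)} 670 = \left(\frac{1}{5 - 7}\right)^{2} \cdot 670 = \left(\frac{1}{-2}\right)^{2} \cdot 670 = \left(- \frac{1}{2}\right)^{2} \cdot 670 = \frac{1}{4} \cdot 670 = \frac{335}{2}$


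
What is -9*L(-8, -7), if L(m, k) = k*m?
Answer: -504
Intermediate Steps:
-9*L(-8, -7) = -(-63)*(-8) = -9*56 = -504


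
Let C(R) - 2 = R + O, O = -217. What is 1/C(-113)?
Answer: -1/328 ≈ -0.0030488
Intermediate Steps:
C(R) = -215 + R (C(R) = 2 + (R - 217) = 2 + (-217 + R) = -215 + R)
1/C(-113) = 1/(-215 - 113) = 1/(-328) = -1/328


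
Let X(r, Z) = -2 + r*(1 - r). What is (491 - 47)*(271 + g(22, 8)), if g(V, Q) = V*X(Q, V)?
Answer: -446220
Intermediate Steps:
g(V, Q) = V*(-2 + Q - Q²)
(491 - 47)*(271 + g(22, 8)) = (491 - 47)*(271 + 22*(-2 + 8 - 1*8²)) = 444*(271 + 22*(-2 + 8 - 1*64)) = 444*(271 + 22*(-2 + 8 - 64)) = 444*(271 + 22*(-58)) = 444*(271 - 1276) = 444*(-1005) = -446220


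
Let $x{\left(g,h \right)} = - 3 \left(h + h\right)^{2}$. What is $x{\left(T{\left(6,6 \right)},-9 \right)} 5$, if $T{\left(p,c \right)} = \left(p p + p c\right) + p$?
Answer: $-4860$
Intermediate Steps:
$T{\left(p,c \right)} = p + p^{2} + c p$ ($T{\left(p,c \right)} = \left(p^{2} + c p\right) + p = p + p^{2} + c p$)
$x{\left(g,h \right)} = - 12 h^{2}$ ($x{\left(g,h \right)} = - 3 \left(2 h\right)^{2} = - 3 \cdot 4 h^{2} = - 12 h^{2}$)
$x{\left(T{\left(6,6 \right)},-9 \right)} 5 = - 12 \left(-9\right)^{2} \cdot 5 = \left(-12\right) 81 \cdot 5 = \left(-972\right) 5 = -4860$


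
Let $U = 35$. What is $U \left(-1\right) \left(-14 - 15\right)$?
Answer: $1015$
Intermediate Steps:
$U \left(-1\right) \left(-14 - 15\right) = 35 \left(-1\right) \left(-14 - 15\right) = \left(-35\right) \left(-29\right) = 1015$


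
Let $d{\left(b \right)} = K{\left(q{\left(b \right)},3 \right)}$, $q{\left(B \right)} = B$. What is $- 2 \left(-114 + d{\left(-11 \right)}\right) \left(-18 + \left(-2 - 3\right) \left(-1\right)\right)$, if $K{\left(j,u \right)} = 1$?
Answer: $-2938$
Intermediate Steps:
$d{\left(b \right)} = 1$
$- 2 \left(-114 + d{\left(-11 \right)}\right) \left(-18 + \left(-2 - 3\right) \left(-1\right)\right) = - 2 \left(-114 + 1\right) \left(-18 + \left(-2 - 3\right) \left(-1\right)\right) = - 2 \left(- 113 \left(-18 - -5\right)\right) = - 2 \left(- 113 \left(-18 + 5\right)\right) = - 2 \left(\left(-113\right) \left(-13\right)\right) = \left(-2\right) 1469 = -2938$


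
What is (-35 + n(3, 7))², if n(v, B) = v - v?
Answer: 1225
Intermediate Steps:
n(v, B) = 0
(-35 + n(3, 7))² = (-35 + 0)² = (-35)² = 1225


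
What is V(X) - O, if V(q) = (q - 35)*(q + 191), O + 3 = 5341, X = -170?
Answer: -9643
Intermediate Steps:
O = 5338 (O = -3 + 5341 = 5338)
V(q) = (-35 + q)*(191 + q)
V(X) - O = (-6685 + (-170)² + 156*(-170)) - 1*5338 = (-6685 + 28900 - 26520) - 5338 = -4305 - 5338 = -9643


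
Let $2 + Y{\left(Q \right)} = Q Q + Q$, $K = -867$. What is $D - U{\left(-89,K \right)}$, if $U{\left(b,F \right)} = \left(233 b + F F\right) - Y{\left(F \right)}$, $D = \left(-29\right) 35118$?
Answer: $-998554$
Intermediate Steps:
$D = -1018422$
$Y{\left(Q \right)} = -2 + Q + Q^{2}$ ($Y{\left(Q \right)} = -2 + \left(Q Q + Q\right) = -2 + \left(Q^{2} + Q\right) = -2 + \left(Q + Q^{2}\right) = -2 + Q + Q^{2}$)
$U{\left(b,F \right)} = 2 - F + 233 b$ ($U{\left(b,F \right)} = \left(233 b + F F\right) - \left(-2 + F + F^{2}\right) = \left(233 b + F^{2}\right) - \left(-2 + F + F^{2}\right) = \left(F^{2} + 233 b\right) - \left(-2 + F + F^{2}\right) = 2 - F + 233 b$)
$D - U{\left(-89,K \right)} = -1018422 - \left(2 - -867 + 233 \left(-89\right)\right) = -1018422 - \left(2 + 867 - 20737\right) = -1018422 - -19868 = -1018422 + 19868 = -998554$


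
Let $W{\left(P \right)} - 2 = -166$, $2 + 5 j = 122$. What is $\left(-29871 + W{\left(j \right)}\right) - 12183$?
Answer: $-42218$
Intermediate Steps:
$j = 24$ ($j = - \frac{2}{5} + \frac{1}{5} \cdot 122 = - \frac{2}{5} + \frac{122}{5} = 24$)
$W{\left(P \right)} = -164$ ($W{\left(P \right)} = 2 - 166 = -164$)
$\left(-29871 + W{\left(j \right)}\right) - 12183 = \left(-29871 - 164\right) - 12183 = -30035 - 12183 = -42218$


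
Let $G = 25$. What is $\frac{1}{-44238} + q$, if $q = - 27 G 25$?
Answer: $- \frac{746516251}{44238} \approx -16875.0$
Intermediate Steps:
$q = -16875$ ($q = \left(-27\right) 25 \cdot 25 = \left(-675\right) 25 = -16875$)
$\frac{1}{-44238} + q = \frac{1}{-44238} - 16875 = - \frac{1}{44238} - 16875 = - \frac{746516251}{44238}$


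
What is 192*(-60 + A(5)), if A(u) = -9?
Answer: -13248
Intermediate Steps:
192*(-60 + A(5)) = 192*(-60 - 9) = 192*(-69) = -13248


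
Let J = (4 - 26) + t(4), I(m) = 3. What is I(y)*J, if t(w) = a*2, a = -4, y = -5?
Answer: -90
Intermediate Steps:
t(w) = -8 (t(w) = -4*2 = -8)
J = -30 (J = (4 - 26) - 8 = -22 - 8 = -30)
I(y)*J = 3*(-30) = -90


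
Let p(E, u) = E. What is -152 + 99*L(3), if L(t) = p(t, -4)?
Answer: 145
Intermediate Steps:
L(t) = t
-152 + 99*L(3) = -152 + 99*3 = -152 + 297 = 145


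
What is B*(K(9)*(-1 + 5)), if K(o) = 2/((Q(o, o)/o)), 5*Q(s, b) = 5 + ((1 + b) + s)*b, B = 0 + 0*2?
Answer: 0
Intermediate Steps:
B = 0 (B = 0 + 0 = 0)
Q(s, b) = 1 + b*(1 + b + s)/5 (Q(s, b) = (5 + ((1 + b) + s)*b)/5 = (5 + (1 + b + s)*b)/5 = (5 + b*(1 + b + s))/5 = 1 + b*(1 + b + s)/5)
K(o) = 2*o/(1 + o/5 + 2*o²/5) (K(o) = 2/(((1 + o/5 + o²/5 + o*o/5)/o)) = 2/(((1 + o/5 + o²/5 + o²/5)/o)) = 2/(((1 + o/5 + 2*o²/5)/o)) = 2*(o/(1 + o/5 + 2*o²/5)) = 2*o/(1 + o/5 + 2*o²/5))
B*(K(9)*(-1 + 5)) = 0*((10*9/(5 + 9 + 2*9²))*(-1 + 5)) = 0*((10*9/(5 + 9 + 2*81))*4) = 0*((10*9/(5 + 9 + 162))*4) = 0*((10*9/176)*4) = 0*((10*9*(1/176))*4) = 0*((45/88)*4) = 0*(45/22) = 0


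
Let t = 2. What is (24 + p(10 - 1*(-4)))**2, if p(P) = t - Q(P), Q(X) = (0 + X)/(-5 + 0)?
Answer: 20736/25 ≈ 829.44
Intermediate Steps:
Q(X) = -X/5 (Q(X) = X/(-5) = X*(-1/5) = -X/5)
p(P) = 2 + P/5 (p(P) = 2 - (-1)*P/5 = 2 + P/5)
(24 + p(10 - 1*(-4)))**2 = (24 + (2 + (10 - 1*(-4))/5))**2 = (24 + (2 + (10 + 4)/5))**2 = (24 + (2 + (1/5)*14))**2 = (24 + (2 + 14/5))**2 = (24 + 24/5)**2 = (144/5)**2 = 20736/25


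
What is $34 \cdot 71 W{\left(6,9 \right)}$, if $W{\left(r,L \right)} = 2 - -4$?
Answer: $14484$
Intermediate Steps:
$W{\left(r,L \right)} = 6$ ($W{\left(r,L \right)} = 2 + 4 = 6$)
$34 \cdot 71 W{\left(6,9 \right)} = 34 \cdot 71 \cdot 6 = 2414 \cdot 6 = 14484$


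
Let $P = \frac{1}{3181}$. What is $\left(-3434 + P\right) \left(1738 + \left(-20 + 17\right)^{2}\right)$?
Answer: $- \frac{19083447091}{3181} \approx -5.9992 \cdot 10^{6}$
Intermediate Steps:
$P = \frac{1}{3181} \approx 0.00031437$
$\left(-3434 + P\right) \left(1738 + \left(-20 + 17\right)^{2}\right) = \left(-3434 + \frac{1}{3181}\right) \left(1738 + \left(-20 + 17\right)^{2}\right) = - \frac{10923553 \left(1738 + \left(-3\right)^{2}\right)}{3181} = - \frac{10923553 \left(1738 + 9\right)}{3181} = \left(- \frac{10923553}{3181}\right) 1747 = - \frac{19083447091}{3181}$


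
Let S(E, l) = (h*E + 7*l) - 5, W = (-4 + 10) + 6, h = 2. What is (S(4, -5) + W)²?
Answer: 400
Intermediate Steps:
W = 12 (W = 6 + 6 = 12)
S(E, l) = -5 + 2*E + 7*l (S(E, l) = (2*E + 7*l) - 5 = -5 + 2*E + 7*l)
(S(4, -5) + W)² = ((-5 + 2*4 + 7*(-5)) + 12)² = ((-5 + 8 - 35) + 12)² = (-32 + 12)² = (-20)² = 400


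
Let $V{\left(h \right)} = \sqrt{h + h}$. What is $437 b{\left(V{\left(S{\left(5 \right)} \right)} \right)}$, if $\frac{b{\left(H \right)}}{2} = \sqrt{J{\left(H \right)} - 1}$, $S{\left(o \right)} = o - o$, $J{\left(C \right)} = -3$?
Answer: $1748 i \approx 1748.0 i$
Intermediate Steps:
$S{\left(o \right)} = 0$
$V{\left(h \right)} = \sqrt{2} \sqrt{h}$ ($V{\left(h \right)} = \sqrt{2 h} = \sqrt{2} \sqrt{h}$)
$b{\left(H \right)} = 4 i$ ($b{\left(H \right)} = 2 \sqrt{-3 - 1} = 2 \sqrt{-4} = 2 \cdot 2 i = 4 i$)
$437 b{\left(V{\left(S{\left(5 \right)} \right)} \right)} = 437 \cdot 4 i = 1748 i$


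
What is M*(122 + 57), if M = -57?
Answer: -10203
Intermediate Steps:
M*(122 + 57) = -57*(122 + 57) = -57*179 = -10203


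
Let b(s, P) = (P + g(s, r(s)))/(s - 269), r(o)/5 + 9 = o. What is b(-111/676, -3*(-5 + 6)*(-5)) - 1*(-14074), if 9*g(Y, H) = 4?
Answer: 23047418066/1637595 ≈ 14074.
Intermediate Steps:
r(o) = -45 + 5*o
g(Y, H) = 4/9 (g(Y, H) = (1/9)*4 = 4/9)
b(s, P) = (4/9 + P)/(-269 + s) (b(s, P) = (P + 4/9)/(s - 269) = (4/9 + P)/(-269 + s))
b(-111/676, -3*(-5 + 6)*(-5)) - 1*(-14074) = (4/9 - 3*(-5 + 6)*(-5))/(-269 - 111/676) - 1*(-14074) = (4/9 - 3*1*(-5))/(-269 - 111*1/676) + 14074 = (4/9 - 3*(-5))/(-269 - 111/676) + 14074 = (4/9 + 15)/(-181955/676) + 14074 = -676/181955*139/9 + 14074 = -93964/1637595 + 14074 = 23047418066/1637595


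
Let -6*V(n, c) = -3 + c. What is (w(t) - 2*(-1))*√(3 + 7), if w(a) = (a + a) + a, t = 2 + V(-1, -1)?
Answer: 10*√10 ≈ 31.623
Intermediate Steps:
V(n, c) = ½ - c/6 (V(n, c) = -(-3 + c)/6 = ½ - c/6)
t = 8/3 (t = 2 + (½ - ⅙*(-1)) = 2 + (½ + ⅙) = 2 + ⅔ = 8/3 ≈ 2.6667)
w(a) = 3*a (w(a) = 2*a + a = 3*a)
(w(t) - 2*(-1))*√(3 + 7) = (3*(8/3) - 2*(-1))*√(3 + 7) = (8 + 2)*√10 = 10*√10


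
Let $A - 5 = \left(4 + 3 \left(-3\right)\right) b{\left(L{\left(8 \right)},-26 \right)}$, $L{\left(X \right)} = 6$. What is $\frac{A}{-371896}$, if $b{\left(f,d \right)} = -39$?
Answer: $- \frac{25}{46487} \approx -0.00053778$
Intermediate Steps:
$A = 200$ ($A = 5 + \left(4 + 3 \left(-3\right)\right) \left(-39\right) = 5 + \left(4 - 9\right) \left(-39\right) = 5 - -195 = 5 + 195 = 200$)
$\frac{A}{-371896} = \frac{200}{-371896} = 200 \left(- \frac{1}{371896}\right) = - \frac{25}{46487}$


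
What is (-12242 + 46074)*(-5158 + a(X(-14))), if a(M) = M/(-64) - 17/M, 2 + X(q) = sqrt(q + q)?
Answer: 12687*(-27509*sqrt(7) - 27465*I)/(2*(I + sqrt(7))) ≈ -1.7447e+8 + 92308.0*I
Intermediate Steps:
X(q) = -2 + sqrt(2)*sqrt(q) (X(q) = -2 + sqrt(q + q) = -2 + sqrt(2*q) = -2 + sqrt(2)*sqrt(q))
a(M) = -17/M - M/64 (a(M) = M*(-1/64) - 17/M = -M/64 - 17/M = -17/M - M/64)
(-12242 + 46074)*(-5158 + a(X(-14))) = (-12242 + 46074)*(-5158 + (-17/(-2 + sqrt(2)*sqrt(-14)) - (-2 + sqrt(2)*sqrt(-14))/64)) = 33832*(-5158 + (-17/(-2 + sqrt(2)*(I*sqrt(14))) - (-2 + sqrt(2)*(I*sqrt(14)))/64)) = 33832*(-5158 + (-17/(-2 + 2*I*sqrt(7)) - (-2 + 2*I*sqrt(7))/64)) = 33832*(-5158 + (-17/(-2 + 2*I*sqrt(7)) + (1/32 - I*sqrt(7)/32))) = 33832*(-5158 + (1/32 - 17/(-2 + 2*I*sqrt(7)) - I*sqrt(7)/32)) = 33832*(-165055/32 - 17/(-2 + 2*I*sqrt(7)) - I*sqrt(7)/32) = -698017595/4 - 575144/(-2 + 2*I*sqrt(7)) - 4229*I*sqrt(7)/4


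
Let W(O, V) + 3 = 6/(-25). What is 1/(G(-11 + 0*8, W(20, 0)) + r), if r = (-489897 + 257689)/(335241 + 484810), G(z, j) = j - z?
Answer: 20501275/153284694 ≈ 0.13375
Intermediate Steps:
W(O, V) = -81/25 (W(O, V) = -3 + 6/(-25) = -3 + 6*(-1/25) = -3 - 6/25 = -81/25)
r = -232208/820051 ≈ -0.28316
1/(G(-11 + 0*8, W(20, 0)) + r) = 1/((-81/25 - (-11 + 0*8)) - 232208/820051) = 1/((-81/25 - (-11 + 0)) - 232208/820051) = 1/((-81/25 - 1*(-11)) - 232208/820051) = 1/((-81/25 + 11) - 232208/820051) = 1/(194/25 - 232208/820051) = 1/(153284694/20501275) = 20501275/153284694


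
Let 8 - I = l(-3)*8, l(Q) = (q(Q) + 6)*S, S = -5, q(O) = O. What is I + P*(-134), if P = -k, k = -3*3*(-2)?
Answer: 2540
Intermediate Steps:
k = 18 (k = -9*(-2) = 18)
P = -18 (P = -1*18 = -18)
l(Q) = -30 - 5*Q (l(Q) = (Q + 6)*(-5) = (6 + Q)*(-5) = -30 - 5*Q)
I = 128 (I = 8 - (-30 - 5*(-3))*8 = 8 - (-30 + 15)*8 = 8 - (-15)*8 = 8 - 1*(-120) = 8 + 120 = 128)
I + P*(-134) = 128 - 18*(-134) = 128 + 2412 = 2540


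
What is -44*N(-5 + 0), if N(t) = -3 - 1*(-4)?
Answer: -44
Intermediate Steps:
N(t) = 1 (N(t) = -3 + 4 = 1)
-44*N(-5 + 0) = -44*1 = -44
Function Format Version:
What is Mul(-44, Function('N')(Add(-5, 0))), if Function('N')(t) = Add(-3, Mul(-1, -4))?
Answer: -44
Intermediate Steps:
Function('N')(t) = 1 (Function('N')(t) = Add(-3, 4) = 1)
Mul(-44, Function('N')(Add(-5, 0))) = Mul(-44, 1) = -44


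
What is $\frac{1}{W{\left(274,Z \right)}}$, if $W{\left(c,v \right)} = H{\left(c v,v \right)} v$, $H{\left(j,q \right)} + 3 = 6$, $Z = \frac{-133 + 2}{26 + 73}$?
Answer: $- \frac{33}{131} \approx -0.25191$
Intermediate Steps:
$Z = - \frac{131}{99} \approx -1.3232$
$H{\left(j,q \right)} = 3$ ($H{\left(j,q \right)} = -3 + 6 = 3$)
$W{\left(c,v \right)} = 3 v$
$\frac{1}{W{\left(274,Z \right)}} = \frac{1}{3 \left(- \frac{131}{99}\right)} = \frac{1}{- \frac{131}{33}} = - \frac{33}{131}$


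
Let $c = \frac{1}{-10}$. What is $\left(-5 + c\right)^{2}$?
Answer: $\frac{2601}{100} \approx 26.01$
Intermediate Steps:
$c = - \frac{1}{10} \approx -0.1$
$\left(-5 + c\right)^{2} = \left(-5 - \frac{1}{10}\right)^{2} = \left(- \frac{51}{10}\right)^{2} = \frac{2601}{100}$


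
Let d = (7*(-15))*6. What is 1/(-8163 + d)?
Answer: -1/8793 ≈ -0.00011373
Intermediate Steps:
d = -630 (d = -105*6 = -630)
1/(-8163 + d) = 1/(-8163 - 630) = 1/(-8793) = -1/8793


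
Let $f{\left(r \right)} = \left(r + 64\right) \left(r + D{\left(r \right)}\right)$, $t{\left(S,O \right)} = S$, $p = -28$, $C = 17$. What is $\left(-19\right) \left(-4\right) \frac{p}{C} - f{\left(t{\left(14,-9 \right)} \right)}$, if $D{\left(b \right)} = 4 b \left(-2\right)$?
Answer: $\frac{127820}{17} \approx 7518.8$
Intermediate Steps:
$D{\left(b \right)} = - 8 b$
$f{\left(r \right)} = - 7 r \left(64 + r\right)$ ($f{\left(r \right)} = \left(r + 64\right) \left(r - 8 r\right) = \left(64 + r\right) \left(- 7 r\right) = - 7 r \left(64 + r\right)$)
$\left(-19\right) \left(-4\right) \frac{p}{C} - f{\left(t{\left(14,-9 \right)} \right)} = \left(-19\right) \left(-4\right) \left(- \frac{28}{17}\right) - 7 \cdot 14 \left(-64 - 14\right) = 76 \left(\left(-28\right) \frac{1}{17}\right) - 7 \cdot 14 \left(-64 - 14\right) = 76 \left(- \frac{28}{17}\right) - 7 \cdot 14 \left(-78\right) = - \frac{2128}{17} - -7644 = - \frac{2128}{17} + 7644 = \frac{127820}{17}$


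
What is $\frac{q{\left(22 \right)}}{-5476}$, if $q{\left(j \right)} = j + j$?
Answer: $- \frac{11}{1369} \approx -0.0080351$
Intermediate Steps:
$q{\left(j \right)} = 2 j$
$\frac{q{\left(22 \right)}}{-5476} = \frac{2 \cdot 22}{-5476} = 44 \left(- \frac{1}{5476}\right) = - \frac{11}{1369}$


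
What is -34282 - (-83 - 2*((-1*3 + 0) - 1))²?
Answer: -39907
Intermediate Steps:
-34282 - (-83 - 2*((-1*3 + 0) - 1))² = -34282 - (-83 - 2*((-3 + 0) - 1))² = -34282 - (-83 - 2*(-3 - 1))² = -34282 - (-83 - 2*(-4))² = -34282 - (-83 + 8)² = -34282 - 1*(-75)² = -34282 - 1*5625 = -34282 - 5625 = -39907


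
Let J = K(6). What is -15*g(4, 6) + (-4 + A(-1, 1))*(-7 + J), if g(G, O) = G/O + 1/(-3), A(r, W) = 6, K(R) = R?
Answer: -7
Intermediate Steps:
g(G, O) = -1/3 + G/O (g(G, O) = G/O + 1*(-1/3) = G/O - 1/3 = -1/3 + G/O)
J = 6
-15*g(4, 6) + (-4 + A(-1, 1))*(-7 + J) = -15*(4 - 1/3*6)/6 + (-4 + 6)*(-7 + 6) = -5*(4 - 2)/2 + 2*(-1) = -5*2/2 - 2 = -15*1/3 - 2 = -5 - 2 = -7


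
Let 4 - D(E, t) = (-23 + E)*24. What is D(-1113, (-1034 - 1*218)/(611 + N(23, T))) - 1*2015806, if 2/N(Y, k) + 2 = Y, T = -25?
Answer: -1988538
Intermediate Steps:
N(Y, k) = 2/(-2 + Y)
D(E, t) = 556 - 24*E (D(E, t) = 4 - (-23 + E)*24 = 4 - (-552 + 24*E) = 4 + (552 - 24*E) = 556 - 24*E)
D(-1113, (-1034 - 1*218)/(611 + N(23, T))) - 1*2015806 = (556 - 24*(-1113)) - 1*2015806 = (556 + 26712) - 2015806 = 27268 - 2015806 = -1988538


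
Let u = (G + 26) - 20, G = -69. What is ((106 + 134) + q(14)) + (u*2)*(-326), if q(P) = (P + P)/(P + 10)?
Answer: 247903/6 ≈ 41317.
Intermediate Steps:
q(P) = 2*P/(10 + P) (q(P) = (2*P)/(10 + P) = 2*P/(10 + P))
u = -63 (u = (-69 + 26) - 20 = -43 - 20 = -63)
((106 + 134) + q(14)) + (u*2)*(-326) = ((106 + 134) + 2*14/(10 + 14)) - 63*2*(-326) = (240 + 2*14/24) - 126*(-326) = (240 + 2*14*(1/24)) + 41076 = (240 + 7/6) + 41076 = 1447/6 + 41076 = 247903/6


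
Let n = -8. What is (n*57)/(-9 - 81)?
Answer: 76/15 ≈ 5.0667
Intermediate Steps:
(n*57)/(-9 - 81) = (-8*57)/(-9 - 81) = -456/(-90) = -456*(-1/90) = 76/15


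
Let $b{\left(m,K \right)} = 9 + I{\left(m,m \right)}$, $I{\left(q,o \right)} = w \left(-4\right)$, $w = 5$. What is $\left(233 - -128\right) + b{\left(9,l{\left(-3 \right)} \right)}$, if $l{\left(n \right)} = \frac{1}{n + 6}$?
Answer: $350$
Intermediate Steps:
$l{\left(n \right)} = \frac{1}{6 + n}$
$I{\left(q,o \right)} = -20$ ($I{\left(q,o \right)} = 5 \left(-4\right) = -20$)
$b{\left(m,K \right)} = -11$ ($b{\left(m,K \right)} = 9 - 20 = -11$)
$\left(233 - -128\right) + b{\left(9,l{\left(-3 \right)} \right)} = \left(233 - -128\right) - 11 = \left(233 + 128\right) - 11 = 361 - 11 = 350$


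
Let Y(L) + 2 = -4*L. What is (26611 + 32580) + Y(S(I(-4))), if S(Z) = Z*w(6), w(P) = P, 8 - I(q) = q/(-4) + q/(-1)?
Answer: 59117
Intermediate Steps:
I(q) = 8 + 5*q/4 (I(q) = 8 - (q/(-4) + q/(-1)) = 8 - (q*(-¼) + q*(-1)) = 8 - (-q/4 - q) = 8 - (-5)*q/4 = 8 + 5*q/4)
S(Z) = 6*Z (S(Z) = Z*6 = 6*Z)
Y(L) = -2 - 4*L
(26611 + 32580) + Y(S(I(-4))) = (26611 + 32580) + (-2 - 24*(8 + (5/4)*(-4))) = 59191 + (-2 - 24*(8 - 5)) = 59191 + (-2 - 24*3) = 59191 + (-2 - 4*18) = 59191 + (-2 - 72) = 59191 - 74 = 59117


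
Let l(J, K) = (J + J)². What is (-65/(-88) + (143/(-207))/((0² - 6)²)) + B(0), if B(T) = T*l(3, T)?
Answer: 117949/163944 ≈ 0.71945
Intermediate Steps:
l(J, K) = 4*J² (l(J, K) = (2*J)² = 4*J²)
B(T) = 36*T (B(T) = T*(4*3²) = T*(4*9) = T*36 = 36*T)
(-65/(-88) + (143/(-207))/((0² - 6)²)) + B(0) = (-65/(-88) + (143/(-207))/((0² - 6)²)) + 36*0 = (-65*(-1/88) + (143*(-1/207))/((0 - 6)²)) + 0 = (65/88 - 143/(207*((-6)²))) + 0 = (65/88 - 143/207/36) + 0 = (65/88 - 143/207*1/36) + 0 = (65/88 - 143/7452) + 0 = 117949/163944 + 0 = 117949/163944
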